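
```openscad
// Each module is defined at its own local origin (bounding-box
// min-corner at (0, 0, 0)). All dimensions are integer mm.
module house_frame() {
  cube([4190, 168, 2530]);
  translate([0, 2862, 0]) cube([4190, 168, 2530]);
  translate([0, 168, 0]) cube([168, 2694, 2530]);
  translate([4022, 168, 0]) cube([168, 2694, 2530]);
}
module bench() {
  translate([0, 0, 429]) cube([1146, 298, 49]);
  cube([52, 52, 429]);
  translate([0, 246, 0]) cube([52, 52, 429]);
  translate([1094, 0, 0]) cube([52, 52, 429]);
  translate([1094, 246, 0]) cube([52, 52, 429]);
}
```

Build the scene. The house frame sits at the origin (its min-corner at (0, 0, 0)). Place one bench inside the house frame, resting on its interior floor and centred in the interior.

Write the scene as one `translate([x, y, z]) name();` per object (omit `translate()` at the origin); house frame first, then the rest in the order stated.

house_frame();
translate([1522, 1366, 0]) bench();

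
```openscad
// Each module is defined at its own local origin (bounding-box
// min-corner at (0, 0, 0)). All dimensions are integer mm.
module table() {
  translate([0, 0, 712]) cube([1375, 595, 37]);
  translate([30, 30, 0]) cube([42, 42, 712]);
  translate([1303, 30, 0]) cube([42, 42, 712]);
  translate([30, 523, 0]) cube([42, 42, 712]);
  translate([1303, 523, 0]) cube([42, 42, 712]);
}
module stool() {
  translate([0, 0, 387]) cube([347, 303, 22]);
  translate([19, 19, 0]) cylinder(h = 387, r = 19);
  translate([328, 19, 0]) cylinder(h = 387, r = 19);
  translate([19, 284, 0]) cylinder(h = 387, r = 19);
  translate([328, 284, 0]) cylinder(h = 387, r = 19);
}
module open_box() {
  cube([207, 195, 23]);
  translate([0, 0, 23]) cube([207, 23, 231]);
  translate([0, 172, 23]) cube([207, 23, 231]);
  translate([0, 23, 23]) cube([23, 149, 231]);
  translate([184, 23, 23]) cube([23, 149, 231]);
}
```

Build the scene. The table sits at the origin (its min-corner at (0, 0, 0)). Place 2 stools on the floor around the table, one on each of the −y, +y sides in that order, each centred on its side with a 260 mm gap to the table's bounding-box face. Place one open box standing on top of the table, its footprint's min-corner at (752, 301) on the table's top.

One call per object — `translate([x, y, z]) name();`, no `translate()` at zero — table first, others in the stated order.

table();
translate([514, -563, 0]) stool();
translate([514, 855, 0]) stool();
translate([752, 301, 749]) open_box();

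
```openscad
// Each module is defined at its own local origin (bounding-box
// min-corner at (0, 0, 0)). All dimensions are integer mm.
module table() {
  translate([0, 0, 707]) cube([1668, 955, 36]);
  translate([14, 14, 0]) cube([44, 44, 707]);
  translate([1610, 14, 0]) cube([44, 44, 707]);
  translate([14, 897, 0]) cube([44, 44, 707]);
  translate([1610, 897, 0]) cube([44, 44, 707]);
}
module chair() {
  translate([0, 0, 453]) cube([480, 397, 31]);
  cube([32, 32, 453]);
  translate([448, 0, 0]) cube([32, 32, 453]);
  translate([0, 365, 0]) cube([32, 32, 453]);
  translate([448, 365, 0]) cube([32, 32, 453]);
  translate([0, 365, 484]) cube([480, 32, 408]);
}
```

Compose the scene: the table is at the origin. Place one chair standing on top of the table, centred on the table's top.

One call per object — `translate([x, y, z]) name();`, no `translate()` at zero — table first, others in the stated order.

table();
translate([594, 279, 743]) chair();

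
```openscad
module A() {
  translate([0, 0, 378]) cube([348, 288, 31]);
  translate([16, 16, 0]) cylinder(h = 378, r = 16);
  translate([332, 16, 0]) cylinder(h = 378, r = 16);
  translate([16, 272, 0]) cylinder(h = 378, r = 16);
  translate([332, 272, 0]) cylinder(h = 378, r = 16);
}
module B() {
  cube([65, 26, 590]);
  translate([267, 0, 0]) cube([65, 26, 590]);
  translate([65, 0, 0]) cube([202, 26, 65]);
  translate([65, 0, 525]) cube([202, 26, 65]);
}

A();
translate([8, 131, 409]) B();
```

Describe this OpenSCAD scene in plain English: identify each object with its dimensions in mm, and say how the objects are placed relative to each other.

A is a four-legged stool. The seat is 348×288 mm, 31 mm thick, top at z = 409 mm. It stands on four round legs, each 32 mm in diameter, from z = 0 to the seat underside, each leg's axis is inset half a diameter from the nearest pair of seat edges (so the leg's bounding box is flush with the corner).

B is a picture frame with a 202×460 mm rectangular opening (x by z) and a uniform 65 mm border on every side. Frame depth is 26 mm along y. It is built from two vertical stiles running the full outside height and two horizontal rails spanning the gap between the stiles.

The picture frame is on top of the stool, centred.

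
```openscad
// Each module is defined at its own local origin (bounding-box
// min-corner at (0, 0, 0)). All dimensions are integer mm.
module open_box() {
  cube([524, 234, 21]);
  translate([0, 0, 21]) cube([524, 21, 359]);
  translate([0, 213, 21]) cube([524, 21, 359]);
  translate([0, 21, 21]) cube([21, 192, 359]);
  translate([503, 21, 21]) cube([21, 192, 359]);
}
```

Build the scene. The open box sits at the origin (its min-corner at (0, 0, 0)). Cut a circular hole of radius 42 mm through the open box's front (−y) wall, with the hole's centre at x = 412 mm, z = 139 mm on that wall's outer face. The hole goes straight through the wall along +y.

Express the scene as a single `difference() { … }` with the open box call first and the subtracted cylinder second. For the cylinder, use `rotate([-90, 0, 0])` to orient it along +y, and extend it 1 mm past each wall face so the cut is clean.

difference() {
  open_box();
  translate([412, -1, 139]) rotate([-90, 0, 0]) cylinder(h = 23, r = 42);
}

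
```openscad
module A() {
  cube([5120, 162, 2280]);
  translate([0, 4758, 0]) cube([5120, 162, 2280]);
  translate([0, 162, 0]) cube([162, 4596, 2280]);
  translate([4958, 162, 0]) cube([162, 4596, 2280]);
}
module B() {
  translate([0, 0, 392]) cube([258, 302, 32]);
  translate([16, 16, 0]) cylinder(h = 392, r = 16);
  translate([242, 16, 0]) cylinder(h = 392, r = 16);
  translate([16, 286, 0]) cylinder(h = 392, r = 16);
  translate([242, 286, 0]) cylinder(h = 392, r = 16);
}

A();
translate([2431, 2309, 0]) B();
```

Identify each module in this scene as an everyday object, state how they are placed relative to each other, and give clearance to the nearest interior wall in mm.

A is a house frame. B is a stool. The stool sits inside the house frame, centred. The clearance to the nearest interior wall is 2147 mm.

Clearances: x = 2269, y = 2147; minimum 2147 mm.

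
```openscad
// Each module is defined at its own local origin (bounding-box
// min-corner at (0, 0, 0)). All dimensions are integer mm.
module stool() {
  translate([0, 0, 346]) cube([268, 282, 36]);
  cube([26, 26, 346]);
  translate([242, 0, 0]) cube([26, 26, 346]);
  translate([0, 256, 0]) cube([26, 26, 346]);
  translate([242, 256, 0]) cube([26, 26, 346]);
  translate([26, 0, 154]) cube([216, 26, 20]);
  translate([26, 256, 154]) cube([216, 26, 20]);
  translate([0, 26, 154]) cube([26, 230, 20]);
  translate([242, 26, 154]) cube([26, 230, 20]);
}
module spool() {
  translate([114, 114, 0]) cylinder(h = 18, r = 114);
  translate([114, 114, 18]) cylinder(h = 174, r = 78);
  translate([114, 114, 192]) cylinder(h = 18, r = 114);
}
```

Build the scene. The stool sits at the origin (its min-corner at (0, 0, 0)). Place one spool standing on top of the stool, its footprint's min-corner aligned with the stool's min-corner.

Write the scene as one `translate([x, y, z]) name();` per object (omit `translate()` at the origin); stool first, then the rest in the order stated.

stool();
translate([0, 0, 382]) spool();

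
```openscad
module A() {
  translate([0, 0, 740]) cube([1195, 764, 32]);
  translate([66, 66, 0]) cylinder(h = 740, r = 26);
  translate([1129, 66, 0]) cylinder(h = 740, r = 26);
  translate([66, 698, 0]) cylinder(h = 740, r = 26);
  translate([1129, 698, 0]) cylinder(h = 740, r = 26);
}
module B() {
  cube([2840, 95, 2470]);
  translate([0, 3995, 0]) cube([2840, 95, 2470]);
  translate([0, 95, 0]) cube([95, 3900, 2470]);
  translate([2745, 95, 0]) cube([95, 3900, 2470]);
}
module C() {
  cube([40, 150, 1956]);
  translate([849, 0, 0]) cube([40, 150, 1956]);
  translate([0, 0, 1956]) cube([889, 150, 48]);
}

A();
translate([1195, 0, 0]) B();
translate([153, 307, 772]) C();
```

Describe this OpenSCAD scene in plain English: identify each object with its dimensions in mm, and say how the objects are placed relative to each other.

A is a table with a 1195×764 mm rectangular top, 32 mm thick, top surface at z = 772 mm, supported by four round legs of 52 mm diameter, each leg's bounding box inset 40 mm from the nearest pair of top edges, running from the floor.

B is the wall frame of a small rectangular building: four walls, each 2470 mm tall and 95 mm thick, enclosing a footprint 2840 mm (x) by 4090 mm (y) outside-to-outside, with no floor or roof. The front and back walls (the −y and +y sides) span the full width; the two side walls fit between them.

C is a rectangular door frame: two vertical jambs of 40×150 mm section, 1956 mm tall, with a clear opening 809 mm wide between their inner faces. A header 48 mm tall and 150 mm deep lies on top of the jambs and spans the full outside width.

The house frame is against the table's +x side, with their −y faces flush. The door frame is on top of the table, centred.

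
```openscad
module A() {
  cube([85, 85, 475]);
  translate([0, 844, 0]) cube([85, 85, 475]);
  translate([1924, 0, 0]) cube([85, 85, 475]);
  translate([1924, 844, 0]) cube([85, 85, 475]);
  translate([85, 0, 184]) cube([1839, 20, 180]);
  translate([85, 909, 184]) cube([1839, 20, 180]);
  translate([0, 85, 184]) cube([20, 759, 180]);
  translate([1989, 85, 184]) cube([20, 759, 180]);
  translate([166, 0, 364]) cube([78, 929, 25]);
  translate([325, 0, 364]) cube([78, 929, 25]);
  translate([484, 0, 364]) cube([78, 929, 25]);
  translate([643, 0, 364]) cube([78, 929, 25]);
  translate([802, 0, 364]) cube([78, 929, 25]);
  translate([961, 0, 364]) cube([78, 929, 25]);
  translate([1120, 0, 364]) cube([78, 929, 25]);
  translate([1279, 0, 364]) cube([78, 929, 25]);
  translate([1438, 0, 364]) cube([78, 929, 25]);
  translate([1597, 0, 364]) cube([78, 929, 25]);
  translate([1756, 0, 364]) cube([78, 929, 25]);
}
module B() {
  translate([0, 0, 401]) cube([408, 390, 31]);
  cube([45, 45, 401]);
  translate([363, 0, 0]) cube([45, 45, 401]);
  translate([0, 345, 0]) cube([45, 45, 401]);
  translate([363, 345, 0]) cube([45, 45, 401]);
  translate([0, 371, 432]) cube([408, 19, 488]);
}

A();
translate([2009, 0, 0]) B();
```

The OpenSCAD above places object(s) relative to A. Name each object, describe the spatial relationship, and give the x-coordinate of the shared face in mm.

The bed frame's +x face and the chair's −x face are both at x = 2009 mm.

A is a bed frame. B is a chair. The chair is against the bed frame's +x side, with their −y faces flush. The x-coordinate of the shared face is 2009 mm.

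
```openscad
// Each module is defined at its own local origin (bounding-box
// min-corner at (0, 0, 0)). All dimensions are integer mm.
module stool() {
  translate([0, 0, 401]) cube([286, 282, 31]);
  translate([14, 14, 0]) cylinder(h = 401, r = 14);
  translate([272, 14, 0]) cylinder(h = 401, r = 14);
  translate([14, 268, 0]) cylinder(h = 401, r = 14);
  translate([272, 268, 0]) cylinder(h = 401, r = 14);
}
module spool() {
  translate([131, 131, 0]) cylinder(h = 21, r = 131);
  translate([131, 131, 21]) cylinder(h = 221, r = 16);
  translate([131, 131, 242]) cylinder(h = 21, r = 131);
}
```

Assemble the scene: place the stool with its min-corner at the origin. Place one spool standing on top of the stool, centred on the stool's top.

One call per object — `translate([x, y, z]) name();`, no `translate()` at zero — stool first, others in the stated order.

stool();
translate([12, 10, 432]) spool();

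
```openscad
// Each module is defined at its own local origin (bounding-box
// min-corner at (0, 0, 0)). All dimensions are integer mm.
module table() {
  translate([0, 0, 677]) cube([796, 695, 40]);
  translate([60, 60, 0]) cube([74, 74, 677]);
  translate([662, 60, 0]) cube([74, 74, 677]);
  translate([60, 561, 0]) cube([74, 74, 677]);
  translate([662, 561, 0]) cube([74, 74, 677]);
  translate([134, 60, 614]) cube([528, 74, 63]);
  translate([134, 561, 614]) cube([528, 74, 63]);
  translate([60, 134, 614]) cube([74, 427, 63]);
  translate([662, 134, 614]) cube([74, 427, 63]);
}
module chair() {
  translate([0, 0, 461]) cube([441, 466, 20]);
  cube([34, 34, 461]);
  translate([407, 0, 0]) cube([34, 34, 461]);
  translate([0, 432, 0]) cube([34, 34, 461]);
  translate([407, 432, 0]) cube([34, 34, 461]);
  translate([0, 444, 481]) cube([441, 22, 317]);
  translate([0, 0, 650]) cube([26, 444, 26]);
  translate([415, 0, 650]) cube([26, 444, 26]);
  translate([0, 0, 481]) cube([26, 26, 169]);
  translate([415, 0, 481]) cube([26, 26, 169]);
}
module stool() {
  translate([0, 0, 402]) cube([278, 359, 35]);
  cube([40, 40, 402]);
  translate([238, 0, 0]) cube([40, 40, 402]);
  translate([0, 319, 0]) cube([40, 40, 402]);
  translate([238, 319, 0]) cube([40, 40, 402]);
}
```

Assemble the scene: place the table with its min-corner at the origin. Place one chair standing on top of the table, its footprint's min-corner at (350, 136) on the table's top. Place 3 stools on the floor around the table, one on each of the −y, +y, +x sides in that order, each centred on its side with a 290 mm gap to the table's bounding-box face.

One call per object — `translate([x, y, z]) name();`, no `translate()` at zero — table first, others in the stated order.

table();
translate([350, 136, 717]) chair();
translate([259, -649, 0]) stool();
translate([259, 985, 0]) stool();
translate([1086, 168, 0]) stool();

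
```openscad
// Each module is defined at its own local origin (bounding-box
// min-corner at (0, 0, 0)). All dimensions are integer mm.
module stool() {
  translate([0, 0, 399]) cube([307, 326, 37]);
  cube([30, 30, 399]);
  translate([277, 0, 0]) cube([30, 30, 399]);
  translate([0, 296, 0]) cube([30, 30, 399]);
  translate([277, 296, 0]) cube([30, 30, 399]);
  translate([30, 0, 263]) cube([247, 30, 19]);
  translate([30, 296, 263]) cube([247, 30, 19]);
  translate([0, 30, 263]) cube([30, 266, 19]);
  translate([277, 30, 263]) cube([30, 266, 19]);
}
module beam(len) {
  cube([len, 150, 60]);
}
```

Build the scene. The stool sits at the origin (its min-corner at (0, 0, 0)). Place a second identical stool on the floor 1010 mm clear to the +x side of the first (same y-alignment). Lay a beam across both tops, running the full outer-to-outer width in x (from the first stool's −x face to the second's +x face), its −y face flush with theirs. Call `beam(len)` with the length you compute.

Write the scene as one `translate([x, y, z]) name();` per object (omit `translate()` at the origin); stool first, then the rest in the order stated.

stool();
translate([1317, 0, 0]) stool();
translate([0, 0, 436]) beam(1624);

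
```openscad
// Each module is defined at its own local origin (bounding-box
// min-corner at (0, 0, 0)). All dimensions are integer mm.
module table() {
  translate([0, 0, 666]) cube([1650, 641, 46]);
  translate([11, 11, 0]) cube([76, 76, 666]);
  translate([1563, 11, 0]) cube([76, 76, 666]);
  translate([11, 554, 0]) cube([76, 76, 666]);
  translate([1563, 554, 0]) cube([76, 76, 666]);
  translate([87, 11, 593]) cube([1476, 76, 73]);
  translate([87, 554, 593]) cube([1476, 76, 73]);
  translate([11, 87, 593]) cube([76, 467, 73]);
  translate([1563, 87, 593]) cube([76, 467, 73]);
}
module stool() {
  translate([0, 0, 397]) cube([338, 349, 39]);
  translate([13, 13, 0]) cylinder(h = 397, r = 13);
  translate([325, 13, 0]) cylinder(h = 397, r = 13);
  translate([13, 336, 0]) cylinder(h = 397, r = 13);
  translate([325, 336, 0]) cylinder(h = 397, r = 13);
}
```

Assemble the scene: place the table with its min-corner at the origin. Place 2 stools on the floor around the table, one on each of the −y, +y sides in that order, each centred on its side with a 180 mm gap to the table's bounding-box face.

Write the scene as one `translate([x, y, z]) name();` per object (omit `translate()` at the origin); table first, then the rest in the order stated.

table();
translate([656, -529, 0]) stool();
translate([656, 821, 0]) stool();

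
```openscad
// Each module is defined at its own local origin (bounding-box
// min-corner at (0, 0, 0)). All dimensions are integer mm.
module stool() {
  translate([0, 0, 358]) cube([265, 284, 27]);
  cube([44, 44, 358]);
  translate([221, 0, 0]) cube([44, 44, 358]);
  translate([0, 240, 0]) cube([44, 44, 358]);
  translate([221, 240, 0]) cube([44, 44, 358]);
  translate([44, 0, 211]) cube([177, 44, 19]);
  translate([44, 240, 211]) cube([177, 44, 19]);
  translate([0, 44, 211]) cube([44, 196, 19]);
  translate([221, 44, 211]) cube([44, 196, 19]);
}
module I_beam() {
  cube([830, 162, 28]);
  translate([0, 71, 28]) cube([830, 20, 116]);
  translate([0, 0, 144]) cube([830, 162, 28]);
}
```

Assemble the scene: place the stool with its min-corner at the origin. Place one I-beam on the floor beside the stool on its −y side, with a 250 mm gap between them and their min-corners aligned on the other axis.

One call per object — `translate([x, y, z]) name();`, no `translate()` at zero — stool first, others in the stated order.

stool();
translate([0, -412, 0]) I_beam();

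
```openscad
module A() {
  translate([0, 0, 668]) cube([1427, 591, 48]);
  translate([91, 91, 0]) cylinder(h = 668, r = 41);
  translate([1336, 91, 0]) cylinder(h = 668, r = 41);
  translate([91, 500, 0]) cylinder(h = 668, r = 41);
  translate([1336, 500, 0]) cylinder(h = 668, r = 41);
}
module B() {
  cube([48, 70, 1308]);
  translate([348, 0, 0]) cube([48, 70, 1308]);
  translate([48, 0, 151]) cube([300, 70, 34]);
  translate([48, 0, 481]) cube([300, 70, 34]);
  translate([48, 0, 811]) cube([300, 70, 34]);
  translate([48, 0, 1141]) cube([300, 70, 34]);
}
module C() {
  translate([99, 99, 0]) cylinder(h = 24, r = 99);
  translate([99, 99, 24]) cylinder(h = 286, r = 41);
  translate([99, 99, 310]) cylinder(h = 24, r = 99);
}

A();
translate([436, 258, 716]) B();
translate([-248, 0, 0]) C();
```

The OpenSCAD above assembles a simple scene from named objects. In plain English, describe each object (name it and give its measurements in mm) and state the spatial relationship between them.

A is a rectangular dining table. The top is 1427×591×48 mm with its upper surface at z = 716 mm. It stands on four round legs of 82 mm diameter, each leg's bounding box inset 50 mm from the nearest pair of top edges, running from the floor to the underside of the top.

B is a wooden ladder with two side rails of 48×70 mm section and 1308 mm height, set 396 mm apart overall. Between them run 4 rectangular rungs (70 mm deep, 34 mm thick), front faces flush with the rails' −y face. The bottom of the first rung is 151 mm above the floor and each subsequent rung is 330 mm higher than the one below.

C is a spool: two coaxial disc flanges of radius 99 mm and thickness 24 mm, joined by a core cylinder of radius 41 mm and height 286 mm. The lower flange rests on z = 0 and the three cylinders share a vertical axis.

The ladder is on top of the table. The spool is on the floor beside the table on its −x side.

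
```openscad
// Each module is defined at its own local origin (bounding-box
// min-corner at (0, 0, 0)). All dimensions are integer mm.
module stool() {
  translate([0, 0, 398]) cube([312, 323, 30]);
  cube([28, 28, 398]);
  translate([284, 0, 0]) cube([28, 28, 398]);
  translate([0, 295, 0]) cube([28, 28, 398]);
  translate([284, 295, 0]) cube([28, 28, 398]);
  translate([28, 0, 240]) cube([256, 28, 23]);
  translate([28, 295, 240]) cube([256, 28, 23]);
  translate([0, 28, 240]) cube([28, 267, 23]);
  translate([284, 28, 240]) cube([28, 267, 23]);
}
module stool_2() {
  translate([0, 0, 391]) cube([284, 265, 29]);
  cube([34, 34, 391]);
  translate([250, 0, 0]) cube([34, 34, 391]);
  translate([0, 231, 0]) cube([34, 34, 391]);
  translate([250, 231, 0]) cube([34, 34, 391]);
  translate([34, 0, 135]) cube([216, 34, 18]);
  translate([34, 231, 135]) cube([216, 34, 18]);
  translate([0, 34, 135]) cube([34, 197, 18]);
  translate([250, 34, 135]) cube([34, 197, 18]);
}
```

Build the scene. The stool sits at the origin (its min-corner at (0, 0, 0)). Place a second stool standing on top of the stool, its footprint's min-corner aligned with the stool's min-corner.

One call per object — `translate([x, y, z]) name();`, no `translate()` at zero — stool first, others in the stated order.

stool();
translate([0, 0, 428]) stool_2();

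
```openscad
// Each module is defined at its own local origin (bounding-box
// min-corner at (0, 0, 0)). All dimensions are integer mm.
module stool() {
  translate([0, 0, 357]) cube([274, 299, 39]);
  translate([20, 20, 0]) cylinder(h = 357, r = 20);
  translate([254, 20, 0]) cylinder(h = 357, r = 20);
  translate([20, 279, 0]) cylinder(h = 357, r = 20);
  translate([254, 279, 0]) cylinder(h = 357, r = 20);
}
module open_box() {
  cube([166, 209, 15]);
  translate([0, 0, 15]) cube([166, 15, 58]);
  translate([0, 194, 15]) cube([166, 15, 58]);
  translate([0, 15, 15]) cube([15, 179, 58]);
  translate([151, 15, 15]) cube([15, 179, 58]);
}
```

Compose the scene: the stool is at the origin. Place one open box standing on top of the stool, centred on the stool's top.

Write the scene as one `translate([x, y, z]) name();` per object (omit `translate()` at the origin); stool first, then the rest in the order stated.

stool();
translate([54, 45, 396]) open_box();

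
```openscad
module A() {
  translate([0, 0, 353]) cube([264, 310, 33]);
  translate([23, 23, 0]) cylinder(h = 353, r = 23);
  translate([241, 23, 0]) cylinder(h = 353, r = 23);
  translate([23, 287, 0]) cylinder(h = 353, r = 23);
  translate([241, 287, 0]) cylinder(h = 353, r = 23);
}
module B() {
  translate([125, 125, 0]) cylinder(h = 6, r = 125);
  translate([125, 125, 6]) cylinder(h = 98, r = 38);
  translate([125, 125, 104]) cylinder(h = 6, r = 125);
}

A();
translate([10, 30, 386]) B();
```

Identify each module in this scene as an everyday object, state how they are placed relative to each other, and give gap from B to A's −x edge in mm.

A is a stool. B is a spool. The spool is on top of the stool. The gap from the spool to the stool's −x edge is 10 mm.

The spool's min-x is at 10; the stool's min-x is 0; gap = 10 mm.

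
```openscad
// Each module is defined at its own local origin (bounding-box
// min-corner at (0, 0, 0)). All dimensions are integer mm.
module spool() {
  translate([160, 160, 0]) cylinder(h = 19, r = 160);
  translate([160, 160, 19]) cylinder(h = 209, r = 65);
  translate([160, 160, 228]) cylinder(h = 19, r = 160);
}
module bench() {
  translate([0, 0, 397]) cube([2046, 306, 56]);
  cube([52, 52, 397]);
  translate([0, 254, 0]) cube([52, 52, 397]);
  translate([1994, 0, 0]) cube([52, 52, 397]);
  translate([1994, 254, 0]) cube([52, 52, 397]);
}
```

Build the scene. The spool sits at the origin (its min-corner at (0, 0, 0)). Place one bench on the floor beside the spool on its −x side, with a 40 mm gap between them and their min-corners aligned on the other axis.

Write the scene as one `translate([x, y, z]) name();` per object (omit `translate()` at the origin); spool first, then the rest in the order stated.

spool();
translate([-2086, 0, 0]) bench();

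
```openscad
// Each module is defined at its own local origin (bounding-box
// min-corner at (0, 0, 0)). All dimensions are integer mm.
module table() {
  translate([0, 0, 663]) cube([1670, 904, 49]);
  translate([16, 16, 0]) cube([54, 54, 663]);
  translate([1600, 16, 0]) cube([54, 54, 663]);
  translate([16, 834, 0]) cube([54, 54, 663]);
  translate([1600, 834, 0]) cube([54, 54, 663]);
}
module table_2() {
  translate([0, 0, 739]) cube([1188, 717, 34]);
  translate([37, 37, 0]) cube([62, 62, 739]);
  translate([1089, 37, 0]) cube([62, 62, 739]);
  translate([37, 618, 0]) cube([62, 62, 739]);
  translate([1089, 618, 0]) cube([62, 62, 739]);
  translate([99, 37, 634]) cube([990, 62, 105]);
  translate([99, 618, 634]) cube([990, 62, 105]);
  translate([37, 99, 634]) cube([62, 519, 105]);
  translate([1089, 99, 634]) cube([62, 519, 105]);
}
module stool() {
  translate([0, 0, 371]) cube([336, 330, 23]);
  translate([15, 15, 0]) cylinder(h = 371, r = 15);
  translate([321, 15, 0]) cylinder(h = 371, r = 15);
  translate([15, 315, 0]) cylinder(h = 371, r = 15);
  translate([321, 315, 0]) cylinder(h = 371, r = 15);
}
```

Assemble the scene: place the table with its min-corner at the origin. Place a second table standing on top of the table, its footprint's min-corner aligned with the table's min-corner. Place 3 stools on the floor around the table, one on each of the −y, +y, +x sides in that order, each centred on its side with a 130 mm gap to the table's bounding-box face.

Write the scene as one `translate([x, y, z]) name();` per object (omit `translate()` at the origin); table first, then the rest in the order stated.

table();
translate([0, 0, 712]) table_2();
translate([667, -460, 0]) stool();
translate([667, 1034, 0]) stool();
translate([1800, 287, 0]) stool();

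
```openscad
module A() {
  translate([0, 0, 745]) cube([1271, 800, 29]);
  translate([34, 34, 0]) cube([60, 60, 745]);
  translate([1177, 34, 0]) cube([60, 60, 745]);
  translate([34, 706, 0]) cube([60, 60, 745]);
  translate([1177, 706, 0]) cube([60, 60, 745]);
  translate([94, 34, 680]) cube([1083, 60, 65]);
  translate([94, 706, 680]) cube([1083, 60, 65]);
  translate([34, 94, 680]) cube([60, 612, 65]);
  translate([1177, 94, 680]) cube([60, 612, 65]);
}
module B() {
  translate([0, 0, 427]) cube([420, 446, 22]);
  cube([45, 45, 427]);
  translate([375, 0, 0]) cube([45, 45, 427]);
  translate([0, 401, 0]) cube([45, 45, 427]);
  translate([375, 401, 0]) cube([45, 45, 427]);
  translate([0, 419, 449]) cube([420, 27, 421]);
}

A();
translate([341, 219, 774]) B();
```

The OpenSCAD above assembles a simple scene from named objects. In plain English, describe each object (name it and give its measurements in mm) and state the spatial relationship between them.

A is a table with a 1271×800 mm rectangular top, 29 mm thick, top surface at z = 774 mm, supported by four 60×60 mm square legs, each inset 34 mm from the nearest pair of top edges, running from the floor. Four apron rails, 60 mm thick and 65 mm tall, run between adjacent legs with their top edges flush with the underside of the top and their outer faces flush with the legs' outer faces.

B is a chair: 420×446 mm seat, 22 mm thick, top at z = 449 mm, on four 45 mm square corner legs flush with the seat edges. A 27 mm thick backrest slab spans the full seat width, extending 421 mm above the seat top, its back face flush with the seat's +y edge.

The chair is on top of the table.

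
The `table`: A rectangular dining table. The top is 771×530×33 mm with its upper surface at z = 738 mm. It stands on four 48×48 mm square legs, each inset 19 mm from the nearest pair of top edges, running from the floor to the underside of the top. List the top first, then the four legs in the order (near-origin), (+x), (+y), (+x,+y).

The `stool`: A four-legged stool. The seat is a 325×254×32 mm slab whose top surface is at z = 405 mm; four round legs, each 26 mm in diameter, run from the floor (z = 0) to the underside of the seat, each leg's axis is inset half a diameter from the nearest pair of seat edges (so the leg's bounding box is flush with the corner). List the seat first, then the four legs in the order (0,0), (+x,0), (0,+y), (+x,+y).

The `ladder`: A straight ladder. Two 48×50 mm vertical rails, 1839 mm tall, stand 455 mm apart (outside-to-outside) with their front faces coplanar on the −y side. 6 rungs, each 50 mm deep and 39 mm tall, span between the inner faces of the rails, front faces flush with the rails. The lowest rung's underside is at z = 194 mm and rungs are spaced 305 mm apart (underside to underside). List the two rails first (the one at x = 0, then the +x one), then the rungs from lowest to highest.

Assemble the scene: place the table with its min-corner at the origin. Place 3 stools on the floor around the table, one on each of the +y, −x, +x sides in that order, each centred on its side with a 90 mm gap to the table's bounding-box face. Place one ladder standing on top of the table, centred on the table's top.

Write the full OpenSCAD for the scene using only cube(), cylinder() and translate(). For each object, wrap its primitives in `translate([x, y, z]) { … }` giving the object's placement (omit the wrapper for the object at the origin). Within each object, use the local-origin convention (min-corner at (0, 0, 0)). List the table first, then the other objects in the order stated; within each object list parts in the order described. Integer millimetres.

translate([0, 0, 705]) cube([771, 530, 33]);
translate([19, 19, 0]) cube([48, 48, 705]);
translate([704, 19, 0]) cube([48, 48, 705]);
translate([19, 463, 0]) cube([48, 48, 705]);
translate([704, 463, 0]) cube([48, 48, 705]);
translate([223, 620, 0]) {
  translate([0, 0, 373]) cube([325, 254, 32]);
  translate([13, 13, 0]) cylinder(h = 373, r = 13);
  translate([312, 13, 0]) cylinder(h = 373, r = 13);
  translate([13, 241, 0]) cylinder(h = 373, r = 13);
  translate([312, 241, 0]) cylinder(h = 373, r = 13);
}
translate([-415, 138, 0]) {
  translate([0, 0, 373]) cube([325, 254, 32]);
  translate([13, 13, 0]) cylinder(h = 373, r = 13);
  translate([312, 13, 0]) cylinder(h = 373, r = 13);
  translate([13, 241, 0]) cylinder(h = 373, r = 13);
  translate([312, 241, 0]) cylinder(h = 373, r = 13);
}
translate([861, 138, 0]) {
  translate([0, 0, 373]) cube([325, 254, 32]);
  translate([13, 13, 0]) cylinder(h = 373, r = 13);
  translate([312, 13, 0]) cylinder(h = 373, r = 13);
  translate([13, 241, 0]) cylinder(h = 373, r = 13);
  translate([312, 241, 0]) cylinder(h = 373, r = 13);
}
translate([158, 240, 738]) {
  cube([48, 50, 1839]);
  translate([407, 0, 0]) cube([48, 50, 1839]);
  translate([48, 0, 194]) cube([359, 50, 39]);
  translate([48, 0, 499]) cube([359, 50, 39]);
  translate([48, 0, 804]) cube([359, 50, 39]);
  translate([48, 0, 1109]) cube([359, 50, 39]);
  translate([48, 0, 1414]) cube([359, 50, 39]);
  translate([48, 0, 1719]) cube([359, 50, 39]);
}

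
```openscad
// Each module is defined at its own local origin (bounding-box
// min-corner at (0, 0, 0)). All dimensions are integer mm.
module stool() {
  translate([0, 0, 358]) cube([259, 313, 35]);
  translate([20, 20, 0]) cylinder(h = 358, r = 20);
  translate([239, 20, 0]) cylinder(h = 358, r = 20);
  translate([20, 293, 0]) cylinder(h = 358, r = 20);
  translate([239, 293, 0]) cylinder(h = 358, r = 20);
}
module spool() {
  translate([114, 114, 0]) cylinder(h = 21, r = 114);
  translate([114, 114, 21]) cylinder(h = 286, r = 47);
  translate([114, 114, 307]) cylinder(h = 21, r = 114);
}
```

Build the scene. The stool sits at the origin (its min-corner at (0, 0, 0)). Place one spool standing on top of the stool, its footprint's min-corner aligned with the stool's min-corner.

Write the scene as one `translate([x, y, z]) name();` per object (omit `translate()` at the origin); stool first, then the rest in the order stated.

stool();
translate([0, 0, 393]) spool();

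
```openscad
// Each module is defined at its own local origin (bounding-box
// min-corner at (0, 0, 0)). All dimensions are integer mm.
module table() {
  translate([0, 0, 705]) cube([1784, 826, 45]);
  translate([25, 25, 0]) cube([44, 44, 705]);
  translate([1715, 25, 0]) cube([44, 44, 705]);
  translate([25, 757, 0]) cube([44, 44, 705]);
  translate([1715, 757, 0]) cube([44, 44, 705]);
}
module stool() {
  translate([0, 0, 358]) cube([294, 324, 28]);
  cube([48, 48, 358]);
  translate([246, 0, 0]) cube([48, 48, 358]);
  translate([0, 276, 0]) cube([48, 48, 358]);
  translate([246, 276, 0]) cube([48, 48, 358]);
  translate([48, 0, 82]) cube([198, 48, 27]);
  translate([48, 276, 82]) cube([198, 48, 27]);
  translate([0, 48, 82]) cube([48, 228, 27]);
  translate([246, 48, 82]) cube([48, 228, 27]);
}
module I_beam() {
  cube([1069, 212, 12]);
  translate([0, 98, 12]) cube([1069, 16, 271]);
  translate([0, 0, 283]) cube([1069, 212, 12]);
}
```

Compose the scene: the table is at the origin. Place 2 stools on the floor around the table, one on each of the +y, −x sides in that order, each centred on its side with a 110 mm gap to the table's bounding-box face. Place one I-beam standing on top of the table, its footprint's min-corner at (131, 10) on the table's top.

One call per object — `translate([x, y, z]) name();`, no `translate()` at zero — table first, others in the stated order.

table();
translate([745, 936, 0]) stool();
translate([-404, 251, 0]) stool();
translate([131, 10, 750]) I_beam();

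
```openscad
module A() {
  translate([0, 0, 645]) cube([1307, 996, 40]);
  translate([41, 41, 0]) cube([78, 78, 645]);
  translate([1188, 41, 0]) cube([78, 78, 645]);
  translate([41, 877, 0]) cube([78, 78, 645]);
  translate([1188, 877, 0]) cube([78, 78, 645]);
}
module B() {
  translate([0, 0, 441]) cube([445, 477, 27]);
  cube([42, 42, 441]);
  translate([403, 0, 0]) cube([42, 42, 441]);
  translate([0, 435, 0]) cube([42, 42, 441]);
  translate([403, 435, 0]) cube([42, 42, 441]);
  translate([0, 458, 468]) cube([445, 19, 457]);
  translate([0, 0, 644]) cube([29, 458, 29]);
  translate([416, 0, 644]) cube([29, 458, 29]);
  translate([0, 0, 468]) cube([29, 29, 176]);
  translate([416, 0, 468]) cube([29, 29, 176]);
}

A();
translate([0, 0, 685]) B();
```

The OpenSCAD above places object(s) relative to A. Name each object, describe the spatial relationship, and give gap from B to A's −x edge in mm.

The chair's min-x is at 0; the table's min-x is 0; gap = 0 mm.

A is a table. B is a chair. The chair is on top of the table. The gap from the chair to the table's −x edge is 0 mm.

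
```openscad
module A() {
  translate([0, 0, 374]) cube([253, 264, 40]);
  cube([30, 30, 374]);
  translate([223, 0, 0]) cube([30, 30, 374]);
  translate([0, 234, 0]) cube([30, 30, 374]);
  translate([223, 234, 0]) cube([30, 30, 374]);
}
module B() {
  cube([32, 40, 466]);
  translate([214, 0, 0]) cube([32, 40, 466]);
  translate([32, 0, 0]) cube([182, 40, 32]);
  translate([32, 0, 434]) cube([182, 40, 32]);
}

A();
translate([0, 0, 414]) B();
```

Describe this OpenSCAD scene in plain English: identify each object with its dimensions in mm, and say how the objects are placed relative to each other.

A is a simple wooden stool: a rectangular seat 253 mm (x) by 264 mm (y), 40 mm thick, top face at z = 414 mm, on four square legs, each 30×30 mm in cross-section. The legs rest on z = 0, each flush with a corner of the seat.

B is a rectangular picture frame lying in the x–z plane (depth along y). The opening is 182 mm wide (x) by 402 mm tall (z), surrounded by a border 32 mm wide on all four sides. The frame is 40 mm deep and is made of two full-height vertical stiles with two horizontal rails fitted between them.

The picture frame is on top of the stool.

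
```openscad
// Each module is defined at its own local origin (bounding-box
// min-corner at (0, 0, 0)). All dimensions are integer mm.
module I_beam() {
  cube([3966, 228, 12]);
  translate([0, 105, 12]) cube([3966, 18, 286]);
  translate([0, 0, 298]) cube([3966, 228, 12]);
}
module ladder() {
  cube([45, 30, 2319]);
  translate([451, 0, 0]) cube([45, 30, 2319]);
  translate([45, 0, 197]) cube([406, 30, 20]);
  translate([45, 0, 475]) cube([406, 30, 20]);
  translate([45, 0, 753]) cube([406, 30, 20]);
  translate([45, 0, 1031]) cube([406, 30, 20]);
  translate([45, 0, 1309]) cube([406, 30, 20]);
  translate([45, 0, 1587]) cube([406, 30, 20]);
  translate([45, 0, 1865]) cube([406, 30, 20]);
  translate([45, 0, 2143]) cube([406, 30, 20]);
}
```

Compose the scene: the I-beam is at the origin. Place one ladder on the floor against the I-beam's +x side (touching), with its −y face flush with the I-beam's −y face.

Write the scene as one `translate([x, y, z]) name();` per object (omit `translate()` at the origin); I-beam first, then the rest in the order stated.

I_beam();
translate([3966, 0, 0]) ladder();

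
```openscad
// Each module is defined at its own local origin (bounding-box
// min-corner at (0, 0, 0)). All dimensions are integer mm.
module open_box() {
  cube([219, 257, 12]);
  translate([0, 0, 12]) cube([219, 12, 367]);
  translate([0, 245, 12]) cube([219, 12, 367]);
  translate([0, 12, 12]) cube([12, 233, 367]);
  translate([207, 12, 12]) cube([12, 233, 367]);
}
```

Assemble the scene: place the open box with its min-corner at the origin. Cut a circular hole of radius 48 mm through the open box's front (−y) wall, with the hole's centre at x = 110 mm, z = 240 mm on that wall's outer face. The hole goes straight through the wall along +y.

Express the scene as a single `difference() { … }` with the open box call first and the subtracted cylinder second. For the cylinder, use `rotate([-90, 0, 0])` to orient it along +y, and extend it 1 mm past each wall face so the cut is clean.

difference() {
  open_box();
  translate([110, -1, 240]) rotate([-90, 0, 0]) cylinder(h = 14, r = 48);
}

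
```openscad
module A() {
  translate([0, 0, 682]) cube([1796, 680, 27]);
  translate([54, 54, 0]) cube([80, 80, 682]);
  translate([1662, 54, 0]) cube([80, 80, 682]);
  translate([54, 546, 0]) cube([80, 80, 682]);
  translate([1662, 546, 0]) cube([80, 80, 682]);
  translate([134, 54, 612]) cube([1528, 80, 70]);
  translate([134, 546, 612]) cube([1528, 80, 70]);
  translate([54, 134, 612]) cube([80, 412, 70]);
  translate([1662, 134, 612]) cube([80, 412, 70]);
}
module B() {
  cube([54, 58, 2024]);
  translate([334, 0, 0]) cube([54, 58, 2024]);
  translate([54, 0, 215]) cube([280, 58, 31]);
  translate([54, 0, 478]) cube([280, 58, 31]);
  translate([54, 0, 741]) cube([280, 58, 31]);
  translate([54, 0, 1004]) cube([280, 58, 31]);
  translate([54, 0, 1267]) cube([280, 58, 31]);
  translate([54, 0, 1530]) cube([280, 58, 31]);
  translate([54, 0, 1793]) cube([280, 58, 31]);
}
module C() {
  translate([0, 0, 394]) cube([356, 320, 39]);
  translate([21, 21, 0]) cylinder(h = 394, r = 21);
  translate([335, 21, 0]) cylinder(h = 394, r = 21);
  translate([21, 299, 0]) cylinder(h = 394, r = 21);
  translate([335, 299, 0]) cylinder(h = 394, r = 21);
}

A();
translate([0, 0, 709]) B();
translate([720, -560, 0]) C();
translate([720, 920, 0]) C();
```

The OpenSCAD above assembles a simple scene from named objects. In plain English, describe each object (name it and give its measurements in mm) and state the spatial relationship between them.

A is a table: top 1796 mm (x) × 680 mm (y), 27 mm thick, upper face at z = 709 mm, on four 80×80 mm square legs, each inset 54 mm from the nearest pair of top edges, running from z = 0 to the bottom of the top. Four apron rails, 80 mm thick and 70 mm tall, run between adjacent legs with their top edges flush with the underside of the top and their outer faces flush with the legs' outer faces.

B is a straight ladder. Two 54×58 mm vertical rails, 2024 mm tall, stand 388 mm apart (outside-to-outside) with their front faces coplanar on the −y side. 7 rungs, each 58 mm deep and 31 mm tall, span between the inner faces of the rails, front faces flush with the rails. The lowest rung's underside is at z = 215 mm and rungs are spaced 263 mm apart (underside to underside).

C is a simple wooden stool: a rectangular seat 356 mm (x) by 320 mm (y), 39 mm thick, top face at z = 433 mm, on four round legs, each 42 mm in diameter. The legs rest on z = 0, each leg's axis is inset half a diameter from the nearest pair of seat edges (so the leg's bounding box is flush with the corner).

The ladder is on top of the table. Two stools sit around the table at the −y, +y sides.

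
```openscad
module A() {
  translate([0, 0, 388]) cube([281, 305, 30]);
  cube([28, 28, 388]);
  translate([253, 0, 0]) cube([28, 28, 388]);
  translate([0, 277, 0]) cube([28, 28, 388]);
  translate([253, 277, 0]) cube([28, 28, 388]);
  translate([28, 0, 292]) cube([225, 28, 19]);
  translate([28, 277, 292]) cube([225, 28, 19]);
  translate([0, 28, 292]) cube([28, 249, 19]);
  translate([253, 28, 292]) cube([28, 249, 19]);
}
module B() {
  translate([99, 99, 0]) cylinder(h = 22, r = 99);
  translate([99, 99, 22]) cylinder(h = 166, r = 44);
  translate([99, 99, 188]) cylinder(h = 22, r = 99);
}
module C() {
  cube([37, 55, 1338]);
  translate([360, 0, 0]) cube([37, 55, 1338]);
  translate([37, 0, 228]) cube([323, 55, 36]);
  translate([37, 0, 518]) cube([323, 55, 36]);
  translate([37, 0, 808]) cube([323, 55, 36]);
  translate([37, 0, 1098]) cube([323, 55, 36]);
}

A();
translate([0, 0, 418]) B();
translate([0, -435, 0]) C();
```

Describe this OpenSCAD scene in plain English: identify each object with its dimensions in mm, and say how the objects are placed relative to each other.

A is a simple wooden stool: a rectangular seat 281 mm (x) by 305 mm (y), 30 mm thick, top face at z = 418 mm, on four square legs, each 28×28 mm in cross-section. The legs rest on z = 0, each flush with a corner of the seat. Four stretchers, 28 mm wide and 19 mm tall, connect adjacent legs with their undersides at z = 292 mm, each running between the inner faces of the legs it joins and aligned with the legs' outer faces on the other axis.

B is a spool: two coaxial disc flanges of radius 99 mm and thickness 22 mm, joined by a core cylinder of radius 44 mm and height 166 mm. The lower flange rests on z = 0 and the three cylinders share a vertical axis.

C is a wooden ladder with two side rails of 37×55 mm section and 1338 mm height, set 397 mm apart overall. Between them run 4 rectangular rungs (55 mm deep, 36 mm thick), front faces flush with the rails' −y face. The bottom of the first rung is 228 mm above the floor and each subsequent rung is 290 mm higher than the one below.

The spool is on top of the stool. The ladder is on the floor beside the stool on its −y side.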